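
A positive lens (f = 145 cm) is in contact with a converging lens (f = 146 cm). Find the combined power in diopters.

P = +1.37 D

P₁ = 1/f₁ = 1/(1.45 m) = +0.6897 D; P₂ = 1/f₂ = 1/(1.46 m) = +0.6849 D.
For thin lenses in contact, P = P₁ + P₂ = (+0.6897) + (+0.6849) = +1.37 D.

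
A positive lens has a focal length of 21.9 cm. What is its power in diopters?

f = 21.9 cm = 0.219 m.
P = 1/f = 1/(0.219 m) = +4.57 D.

P = +4.57 D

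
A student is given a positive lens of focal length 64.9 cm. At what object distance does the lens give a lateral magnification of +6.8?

m = −d_i/d_o ⇒ d_i = −m·d_o.
1/f = 1/d_o + 1/d_i = 1/d_o − 1/(m·d_o) = (1 − 1/m)/d_o, so d_o = f(1 − 1/m) = (64.90)(1 − 1/(+6.8)) = 55.4 cm.

55.4 cm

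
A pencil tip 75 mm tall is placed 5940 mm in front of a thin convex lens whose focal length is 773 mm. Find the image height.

11.2 mm

1/d_i = 1/f − 1/d_o = 1/(773.0) − 1/(5940) = 0.001125, so d_i = 888.6 mm.
m = −d_i/d_o = -0.1496.
|h_i| = |m|·h_o = 0.1496 × 75 = 11.2 mm. The image is real, inverted and reduced, on the far side of the lens.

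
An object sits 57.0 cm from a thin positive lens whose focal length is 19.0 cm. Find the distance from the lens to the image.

Lens equation: 1/d_i = 1/f − 1/d_o = 1/(19.00) − 1/(57.0) = 0.05263 − 0.01754 = 0.03509, so d_i = 28.5 cm.
The image is real, inverted and reduced, on the far side of the lens.

28.5 cm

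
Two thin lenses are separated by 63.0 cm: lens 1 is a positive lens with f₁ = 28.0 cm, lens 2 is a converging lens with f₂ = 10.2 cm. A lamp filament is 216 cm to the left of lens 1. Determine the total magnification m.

m = +0.0736

Lens 1: 1/d_i1 = 1/(28.0) − 1/(216) = 0.03108, so d_i1 = 32.17 cm; m₁ = −d_i1/d_o1 = -0.1489.
d_o2 = 63.0 − (32.17) = 30.83 cm.
Lens 2: 1/d_i2 = 1/(10.2) − 1/(30.83) = 0.06560, so d_i2 = 15.24 cm; m₂ = −d_i2/d_o2 = -0.4944.
m = m₁·m₂ = (-0.1489)(-0.4944) = +0.0736.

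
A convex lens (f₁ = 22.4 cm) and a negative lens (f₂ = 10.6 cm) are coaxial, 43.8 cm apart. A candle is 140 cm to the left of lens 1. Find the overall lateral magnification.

Lens 1: 1/d_i1 = 1/(22.4) − 1/(140) = 0.03750, so d_i1 = 26.67 cm; m₁ = −d_i1/d_o1 = -0.1905.
d_o2 = 43.8 − (26.67) = 17.13 cm.
f₂ = −10.6 cm (diverging).
Lens 2: 1/d_i2 = 1/(-10.6) − 1/(17.13) = -0.1527, so d_i2 = -6.548 cm; m₂ = −d_i2/d_o2 = +0.3823.
m = m₁·m₂ = (-0.1905)(+0.3823) = -0.0728.

m = -0.0728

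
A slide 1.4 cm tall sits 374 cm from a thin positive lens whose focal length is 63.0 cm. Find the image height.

1/d_i = 1/f − 1/d_o = 1/(63.00) − 1/(374) = 0.01320, so d_i = 75.76 cm.
m = −d_i/d_o = -0.2026.
|h_i| = |m|·h_o = 0.2026 × 1.4 = 0.284 cm. The image is real, inverted and reduced, on the far side of the lens.

0.284 cm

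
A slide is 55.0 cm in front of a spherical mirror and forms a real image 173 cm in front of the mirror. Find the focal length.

Real image ⇒ d_i = +173 cm.
1/f = 1/d_o + 1/d_i = 1/(55.0) + 1/(173) = 0.02396, so f = 41.7 cm.
Since f is positive, the spherical mirror is concave.

f = 41.7 cm (concave)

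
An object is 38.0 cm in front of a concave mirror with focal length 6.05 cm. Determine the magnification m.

m = -0.189

1/d_i = 1/f − 1/d_o = 1/(6.050) − 1/(38.0) = 0.1390, so d_i = 7.196 cm.
m = −d_i/d_o = −(7.196)/(38.0) = -0.189.
The image is real, inverted and reduced, in front of the mirror.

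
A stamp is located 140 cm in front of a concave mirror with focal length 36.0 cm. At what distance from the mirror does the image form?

48.5 cm

Mirror equation: 1/q = 1/f − 1/p = 1/(36.00) − 1/(140) = 0.02778 − 0.007143 = 0.02063, so q = 48.5 cm.
The image is real, inverted and reduced, in front of the mirror.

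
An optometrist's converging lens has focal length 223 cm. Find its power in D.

f = 223 cm = 2.23 m.
P = 1/f = 1/(2.23 m) = +0.448 D.

P = +0.448 D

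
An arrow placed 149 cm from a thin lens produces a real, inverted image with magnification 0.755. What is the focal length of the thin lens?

f = 64.1 cm (converging)

m = −d_i/d_o ⇒ d_i = −m·d_o = −(-0.755)·(149) = 112.5 cm.
1/f = 1/d_o + 1/d_i = 1/(149) + 1/(112.5) = 0.01560, so f = 64.1 cm.
Since f is positive, the thin lens is converging.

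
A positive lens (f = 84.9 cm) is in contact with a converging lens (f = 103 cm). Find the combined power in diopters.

P = +2.15 D

P₁ = 1/f₁ = 1/(0.849 m) = +1.178 D; P₂ = 1/f₂ = 1/(1.03 m) = +0.9709 D.
For thin lenses in contact, P = P₁ + P₂ = (+1.178) + (+0.9709) = +2.15 D.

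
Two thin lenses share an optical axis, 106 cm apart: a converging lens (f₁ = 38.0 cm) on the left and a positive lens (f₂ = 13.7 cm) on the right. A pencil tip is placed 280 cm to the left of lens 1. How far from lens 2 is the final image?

17.6 cm

Lens 1: 1/d_i1 = 1/f₁ − 1/d_o1 = 1/(38.0) − 1/(280) = 0.02274, so d_i1 = 43.97 cm.
The intermediate image is 43.97 cm to the right of lens 1, which is 106 − (43.97) = 62.03 cm to the left of lens 2, so d_o2 = +62.03 cm.
Lens 2: 1/d_i2 = 1/f₂ − 1/d_o2 = 1/(13.7) − 1/(62.03) = 0.05687, so d_i2 = 17.6 cm.
The final image is real, 17.6 cm to the right of lens 2 (overall magnification ≈ 0.045).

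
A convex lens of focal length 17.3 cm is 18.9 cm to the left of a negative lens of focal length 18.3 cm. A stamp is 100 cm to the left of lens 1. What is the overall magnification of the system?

Lens 1: 1/d_i1 = 1/(17.3) − 1/(100) = 0.04780, so d_i1 = 20.92 cm; m₁ = −d_i1/d_o1 = -0.2092.
d_o2 = 18.9 − (20.92) = -2.020 cm (virtual object).
f₂ = −18.3 cm (diverging).
Lens 2: 1/d_i2 = 1/(-18.3) − 1/(-2.020) = 0.4404, so d_i2 = 2.271 cm; m₂ = −d_i2/d_o2 = +1.124.
m = m₁·m₂ = (-0.2092)(+1.124) = -0.235.

m = -0.235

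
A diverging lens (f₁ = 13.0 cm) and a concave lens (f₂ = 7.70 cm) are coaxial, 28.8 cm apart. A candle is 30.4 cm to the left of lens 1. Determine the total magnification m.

f₁ = −13.0 cm (diverging).
Lens 1: 1/d_i1 = 1/(-13.0) − 1/(30.4) = -0.1098, so d_i1 = -9.106 cm; m₁ = −d_i1/d_o1 = +0.2995.
d_o2 = 28.8 − (-9.106) = 37.91 cm.
f₂ = −7.70 cm (diverging).
Lens 2: 1/d_i2 = 1/(-7.70) − 1/(37.91) = -0.1562, so d_i2 = -6.400 cm; m₂ = −d_i2/d_o2 = +0.1688.
m = m₁·m₂ = (+0.2995)(+0.1688) = +0.0506.

m = +0.0506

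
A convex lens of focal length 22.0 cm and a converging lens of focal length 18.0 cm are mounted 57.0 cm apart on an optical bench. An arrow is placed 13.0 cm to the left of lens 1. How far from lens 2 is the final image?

22.6 cm

Lens 1: 1/d_i1 = 1/f₁ − 1/d_o1 = 1/(22.0) − 1/(13.0) = -0.03147, so d_i1 = -31.78 cm.
The intermediate image is 31.78 cm to the left of lens 1 (virtual), which is 57.0 − (-31.78) = 88.78 cm to the left of lens 2, so d_o2 = +88.78 cm.
Lens 2: 1/d_i2 = 1/f₂ − 1/d_o2 = 1/(18.0) − 1/(88.78) = 0.04429, so d_i2 = 22.6 cm.
The final image is real, 22.6 cm to the right of lens 2 (overall magnification ≈ -0.62).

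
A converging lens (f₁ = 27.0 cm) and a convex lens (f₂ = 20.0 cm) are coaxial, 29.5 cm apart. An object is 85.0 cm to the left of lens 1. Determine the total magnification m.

Lens 1: 1/d_i1 = 1/(27.0) − 1/(85.0) = 0.02527, so d_i1 = 39.57 cm; m₁ = −d_i1/d_o1 = -0.4655.
d_o2 = 29.5 − (39.57) = -10.07 cm (virtual object).
Lens 2: 1/d_i2 = 1/(20.0) − 1/(-10.07) = 0.1493, so d_i2 = 6.698 cm; m₂ = −d_i2/d_o2 = +0.6651.
m = m₁·m₂ = (-0.4655)(+0.6651) = -0.310.

m = -0.310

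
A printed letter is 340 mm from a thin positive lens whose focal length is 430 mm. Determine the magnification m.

m = +4.78

1/d_i = 1/f − 1/d_o = 1/(430.0) − 1/(340) = -0.0006156, so d_i = -1624 mm.
m = −d_i/d_o = −(-1624)/(340) = +4.78.
The image is virtual, upright and enlarged, on the same side as the object.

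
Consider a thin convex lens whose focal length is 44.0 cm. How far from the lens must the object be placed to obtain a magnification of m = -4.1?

m = −d_i/d_o ⇒ d_i = −m·d_o.
1/f = 1/d_o + 1/d_i = 1/d_o − 1/(m·d_o) = (1 − 1/m)/d_o, so d_o = f(1 − 1/m) = (44.00)(1 − 1/(-4.1)) = 54.7 cm.

54.7 cm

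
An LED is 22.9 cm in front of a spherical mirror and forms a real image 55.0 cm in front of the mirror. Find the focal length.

f = 16.2 cm (concave)

Real image ⇒ d_i = +55.0 cm.
1/f = 1/d_o + 1/d_i = 1/(22.9) + 1/(55.0) = 0.06185, so f = 16.2 cm.
Since f is positive, the spherical mirror is concave.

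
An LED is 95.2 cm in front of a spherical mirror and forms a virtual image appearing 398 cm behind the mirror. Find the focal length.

Virtual image ⇒ d_i = −398 cm.
1/f = 1/d_o + 1/d_i = 1/(95.2) + 1/(-398) = 0.007992, so f = 125 cm.
Since f is positive, the spherical mirror is concave.

f = 125 cm (concave)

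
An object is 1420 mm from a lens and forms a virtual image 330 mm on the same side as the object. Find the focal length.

f = -430 mm (diverging)

Virtual image ⇒ d_i = −330 mm.
1/f = 1/d_o + 1/d_i = 1/(1420) + 1/(-330) = -0.002326, so f = -430 mm.
Since f is negative, the lens is diverging.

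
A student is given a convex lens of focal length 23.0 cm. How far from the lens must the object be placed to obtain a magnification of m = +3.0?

m = −d_i/d_o ⇒ d_i = −m·d_o.
1/f = 1/d_o + 1/d_i = 1/d_o − 1/(m·d_o) = (1 − 1/m)/d_o, so d_o = f(1 − 1/m) = (23.00)(1 − 1/(+3.0)) = 15.3 cm.

15.3 cm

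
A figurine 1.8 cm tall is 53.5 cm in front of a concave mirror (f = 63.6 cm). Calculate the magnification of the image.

m = +6.30

1/d_i = 1/f − 1/d_o = 1/(63.60) − 1/(53.5) = -0.002968, so d_i = -336.9 cm.
m = −d_i/d_o = −(-336.9)/(53.5) = +6.30.
The image is virtual, upright and enlarged, behind the mirror.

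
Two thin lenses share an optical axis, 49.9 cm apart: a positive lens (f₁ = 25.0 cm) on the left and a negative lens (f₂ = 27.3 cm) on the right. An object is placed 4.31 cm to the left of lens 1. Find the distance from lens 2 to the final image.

18.3 cm

Lens 1: 1/d_i1 = 1/f₁ − 1/d_o1 = 1/(25.0) − 1/(4.31) = -0.1920, so d_i1 = -5.208 cm.
The intermediate image is 5.208 cm to the left of lens 1 (virtual), which is 49.9 − (-5.208) = 55.11 cm to the left of lens 2, so d_o2 = +55.11 cm.
Lens 2 is diverging, so f₂ = −27.3 cm.
Lens 2: 1/d_i2 = 1/f₂ − 1/d_o2 = 1/(-27.3) − 1/(55.11) = -0.05478, so d_i2 = -18.3 cm.
The final image is virtual, 18.3 cm to the left of lens 2 (overall magnification ≈ 0.40).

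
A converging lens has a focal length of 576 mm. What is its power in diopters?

f = 57.6 cm = 0.576 m.
P = 1/f = 1/(0.576 m) = +1.74 D.

P = +1.74 D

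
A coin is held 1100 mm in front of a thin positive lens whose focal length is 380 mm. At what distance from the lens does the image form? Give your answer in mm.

581 mm

Thin-lens equation: 1/s_i = 1/f − 1/s_o = 1/(380.0) − 1/(1100) = 0.002632 − 0.0009091 = 0.001722, so s_i = 581 mm.
The image is real, inverted and reduced, on the far side of the lens.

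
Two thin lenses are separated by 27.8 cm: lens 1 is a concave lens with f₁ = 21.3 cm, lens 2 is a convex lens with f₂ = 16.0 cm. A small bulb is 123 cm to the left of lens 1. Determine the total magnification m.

f₁ = −21.3 cm (diverging).
Lens 1: 1/d_i1 = 1/(-21.3) − 1/(123) = -0.05508, so d_i1 = -18.16 cm; m₁ = −d_i1/d_o1 = +0.1476.
d_o2 = 27.8 − (-18.16) = 45.96 cm.
Lens 2: 1/d_i2 = 1/(16.0) − 1/(45.96) = 0.04074, so d_i2 = 24.54 cm; m₂ = −d_i2/d_o2 = -0.5340.
m = m₁·m₂ = (+0.1476)(-0.5340) = -0.0788.

m = -0.0788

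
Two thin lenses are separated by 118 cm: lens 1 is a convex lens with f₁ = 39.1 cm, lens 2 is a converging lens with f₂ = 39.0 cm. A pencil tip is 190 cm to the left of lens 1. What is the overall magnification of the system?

Lens 1: 1/d_i1 = 1/(39.1) − 1/(190) = 0.02031, so d_i1 = 49.23 cm; m₁ = −d_i1/d_o1 = -0.2591.
d_o2 = 118 − (49.23) = 68.77 cm.
Lens 2: 1/d_i2 = 1/(39.0) − 1/(68.77) = 0.01110, so d_i2 = 90.09 cm; m₂ = −d_i2/d_o2 = -1.310.
m = m₁·m₂ = (-0.2591)(-1.310) = +0.339.

m = +0.339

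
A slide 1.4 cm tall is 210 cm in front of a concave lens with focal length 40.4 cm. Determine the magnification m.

For a concave lens, f = -40.4 cm.
1/d_i = 1/f − 1/d_o = 1/(-40.40) − 1/(210) = -0.02951, so d_i = -33.88 cm.
m = −d_i/d_o = −(-33.88)/(210) = +0.161.
The image is virtual, upright and reduced, on the same side as the object.

m = +0.161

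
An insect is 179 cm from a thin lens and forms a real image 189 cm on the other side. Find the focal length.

Real image ⇒ d_i = +189 cm.
1/f = 1/d_o + 1/d_i = 1/(179) + 1/(189) = 0.01088, so f = 91.9 cm.
Since f is positive, the thin lens is converging.

f = 91.9 cm (converging)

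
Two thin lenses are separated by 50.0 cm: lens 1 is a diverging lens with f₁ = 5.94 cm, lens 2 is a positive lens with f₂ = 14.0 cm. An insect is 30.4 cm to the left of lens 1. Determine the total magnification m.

m = -0.0559

f₁ = −5.94 cm (diverging).
Lens 1: 1/d_i1 = 1/(-5.94) − 1/(30.4) = -0.2012, so d_i1 = -4.969 cm; m₁ = −d_i1/d_o1 = +0.1635.
d_o2 = 50.0 − (-4.969) = 54.97 cm.
Lens 2: 1/d_i2 = 1/(14.0) − 1/(54.97) = 0.05324, so d_i2 = 18.78 cm; m₂ = −d_i2/d_o2 = -0.3417.
m = m₁·m₂ = (+0.1635)(-0.3417) = -0.0559.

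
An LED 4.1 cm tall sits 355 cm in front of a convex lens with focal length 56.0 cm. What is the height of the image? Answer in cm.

1/d_i = 1/f − 1/d_o = 1/(56.00) − 1/(355) = 0.01504, so d_i = 66.49 cm.
m = −d_i/d_o = -0.1873.
|h_i| = |m|·h_o = 0.1873 × 4.1 = 0.768 cm. The image is real, inverted and reduced, on the far side of the lens.

0.768 cm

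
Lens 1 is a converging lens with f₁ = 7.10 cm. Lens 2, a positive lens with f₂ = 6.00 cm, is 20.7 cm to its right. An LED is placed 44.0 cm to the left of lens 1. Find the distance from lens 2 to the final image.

11.8 cm

Lens 1: 1/d_i1 = 1/f₁ − 1/d_o1 = 1/(7.10) − 1/(44.0) = 0.1181, so d_i1 = 8.466 cm.
The intermediate image is 8.466 cm to the right of lens 1, which is 20.7 − (8.466) = 12.23 cm to the left of lens 2, so d_o2 = +12.23 cm.
Lens 2: 1/d_i2 = 1/f₂ − 1/d_o2 = 1/(6.00) − 1/(12.23) = 0.08490, so d_i2 = 11.8 cm.
The final image is real, 11.8 cm to the right of lens 2 (overall magnification ≈ 0.19).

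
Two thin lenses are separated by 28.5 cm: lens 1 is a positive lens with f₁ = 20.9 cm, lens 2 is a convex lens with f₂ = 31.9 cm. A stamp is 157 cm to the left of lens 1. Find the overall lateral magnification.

Lens 1: 1/d_i1 = 1/(20.9) − 1/(157) = 0.04148, so d_i1 = 24.11 cm; m₁ = −d_i1/d_o1 = -0.1536.
d_o2 = 28.5 − (24.11) = 4.390 cm.
Lens 2: 1/d_i2 = 1/(31.9) − 1/(4.390) = -0.1964, so d_i2 = -5.091 cm; m₂ = −d_i2/d_o2 = +1.160.
m = m₁·m₂ = (-0.1536)(+1.160) = -0.178.

m = -0.178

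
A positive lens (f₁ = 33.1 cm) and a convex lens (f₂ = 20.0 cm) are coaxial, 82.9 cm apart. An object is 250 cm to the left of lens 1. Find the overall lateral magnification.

m = +0.123

Lens 1: 1/d_i1 = 1/(33.1) − 1/(250) = 0.02621, so d_i1 = 38.15 cm; m₁ = −d_i1/d_o1 = -0.1526.
d_o2 = 82.9 − (38.15) = 44.75 cm.
Lens 2: 1/d_i2 = 1/(20.0) − 1/(44.75) = 0.02765, so d_i2 = 36.16 cm; m₂ = −d_i2/d_o2 = -0.8081.
m = m₁·m₂ = (-0.1526)(-0.8081) = +0.123.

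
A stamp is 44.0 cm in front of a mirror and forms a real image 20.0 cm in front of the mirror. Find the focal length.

Real image ⇒ d_i = +20.0 cm.
1/f = 1/d_o + 1/d_i = 1/(44.0) + 1/(20.0) = 0.07273, so f = 13.8 cm.
Since f is positive, the mirror is concave.

f = 13.8 cm (concave)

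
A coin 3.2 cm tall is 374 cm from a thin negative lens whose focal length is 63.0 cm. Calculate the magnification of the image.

For a negative lens, f = -63.0 cm.
1/d_i = 1/f − 1/d_o = 1/(-63.00) − 1/(374) = -0.01855, so d_i = -53.92 cm.
m = −d_i/d_o = −(-53.92)/(374) = +0.144.
The image is virtual, upright and reduced, on the same side as the object.

m = +0.144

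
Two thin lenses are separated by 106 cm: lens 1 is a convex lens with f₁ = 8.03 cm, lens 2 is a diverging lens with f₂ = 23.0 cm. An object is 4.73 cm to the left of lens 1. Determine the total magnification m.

m = +0.398

Lens 1: 1/d_i1 = 1/(8.03) − 1/(4.73) = -0.08688, so d_i1 = -11.51 cm; m₁ = −d_i1/d_o1 = +2.433.
d_o2 = 106 − (-11.51) = 117.5 cm.
f₂ = −23.0 cm (diverging).
Lens 2: 1/d_i2 = 1/(-23.0) − 1/(117.5) = -0.05199, so d_i2 = -19.23 cm; m₂ = −d_i2/d_o2 = +0.1637.
m = m₁·m₂ = (+2.433)(+0.1637) = +0.398.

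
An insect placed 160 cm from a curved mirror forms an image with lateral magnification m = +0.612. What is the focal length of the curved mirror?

m = −d_i/d_o ⇒ d_i = −m·d_o = −(+0.612)·(160) = -97.92 cm.
1/f = 1/d_o + 1/d_i = 1/(160) + 1/(-97.92) = -0.003962, so f = -252 cm.
Since f is negative, the curved mirror is convex.

f = -252 cm (convex)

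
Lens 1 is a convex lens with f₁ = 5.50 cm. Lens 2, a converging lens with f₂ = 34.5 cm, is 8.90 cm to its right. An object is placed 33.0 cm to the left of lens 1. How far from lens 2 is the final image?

2.46 cm

Lens 1: 1/d_i1 = 1/f₁ − 1/d_o1 = 1/(5.50) − 1/(33.0) = 0.1515, so d_i1 = 6.600 cm.
The intermediate image is 6.600 cm to the right of lens 1, which is 8.90 − (6.600) = 2.300 cm to the left of lens 2, so d_o2 = +2.300 cm.
Lens 2: 1/d_i2 = 1/f₂ − 1/d_o2 = 1/(34.5) − 1/(2.300) = -0.4058, so d_i2 = -2.46 cm.
The final image is virtual, 2.46 cm to the left of lens 2 (overall magnification ≈ -0.21).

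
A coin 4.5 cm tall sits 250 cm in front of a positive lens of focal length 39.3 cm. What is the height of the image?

1/d_i = 1/f − 1/d_o = 1/(39.30) − 1/(250) = 0.02145, so d_i = 46.63 cm.
m = −d_i/d_o = -0.1865.
|h_i| = |m|·h_o = 0.1865 × 4.5 = 0.839 cm. The image is real, inverted and reduced, on the far side of the lens.

0.839 cm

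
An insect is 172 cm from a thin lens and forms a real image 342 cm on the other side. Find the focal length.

f = 114 cm (converging)

Real image ⇒ d_i = +342 cm.
1/f = 1/d_o + 1/d_i = 1/(172) + 1/(342) = 0.008738, so f = 114 cm.
Since f is positive, the thin lens is converging.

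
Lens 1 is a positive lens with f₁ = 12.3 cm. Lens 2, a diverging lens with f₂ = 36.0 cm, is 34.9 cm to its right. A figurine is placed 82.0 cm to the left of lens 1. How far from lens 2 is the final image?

13.0 cm

Lens 1: 1/d_i1 = 1/f₁ − 1/d_o1 = 1/(12.3) − 1/(82.0) = 0.06911, so d_i1 = 14.47 cm.
The intermediate image is 14.47 cm to the right of lens 1, which is 34.9 − (14.47) = 20.43 cm to the left of lens 2, so d_o2 = +20.43 cm.
Lens 2 is diverging, so f₂ = −36.0 cm.
Lens 2: 1/d_i2 = 1/f₂ − 1/d_o2 = 1/(-36.0) − 1/(20.43) = -0.07673, so d_i2 = -13.0 cm.
The final image is virtual, 13.0 cm to the left of lens 2 (overall magnification ≈ -0.11).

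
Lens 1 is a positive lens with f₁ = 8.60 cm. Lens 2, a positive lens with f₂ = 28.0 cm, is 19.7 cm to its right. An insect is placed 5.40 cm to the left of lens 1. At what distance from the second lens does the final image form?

154 cm

Lens 1: 1/d_i1 = 1/f₁ − 1/d_o1 = 1/(8.60) − 1/(5.40) = -0.06891, so d_i1 = -14.51 cm.
The intermediate image is 14.51 cm to the left of lens 1 (virtual), which is 19.7 − (-14.51) = 34.21 cm to the left of lens 2, so d_o2 = +34.21 cm.
Lens 2: 1/d_i2 = 1/f₂ − 1/d_o2 = 1/(28.0) − 1/(34.21) = 0.006483, so d_i2 = 154 cm.
The final image is real, 154 cm to the right of lens 2 (overall magnification ≈ -12).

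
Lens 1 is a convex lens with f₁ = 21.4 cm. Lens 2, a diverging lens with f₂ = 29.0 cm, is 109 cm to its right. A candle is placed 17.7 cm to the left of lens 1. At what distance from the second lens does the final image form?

25.5 cm

Lens 1: 1/d_i1 = 1/f₁ − 1/d_o1 = 1/(21.4) − 1/(17.7) = -0.009768, so d_i1 = -102.4 cm.
The intermediate image is 102.4 cm to the left of lens 1 (virtual), which is 109 − (-102.4) = 211.4 cm to the left of lens 2, so d_o2 = +211.4 cm.
Lens 2 is diverging, so f₂ = −29.0 cm.
Lens 2: 1/d_i2 = 1/f₂ − 1/d_o2 = 1/(-29.0) − 1/(211.4) = -0.03921, so d_i2 = -25.5 cm.
The final image is virtual, 25.5 cm to the left of lens 2 (overall magnification ≈ 0.70).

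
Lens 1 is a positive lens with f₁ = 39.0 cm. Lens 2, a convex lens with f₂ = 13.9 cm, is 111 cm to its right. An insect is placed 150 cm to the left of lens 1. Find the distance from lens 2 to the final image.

18.3 cm

Lens 1: 1/d_i1 = 1/f₁ − 1/d_o1 = 1/(39.0) − 1/(150) = 0.01897, so d_i1 = 52.70 cm.
The intermediate image is 52.70 cm to the right of lens 1, which is 111 − (52.70) = 58.30 cm to the left of lens 2, so d_o2 = +58.30 cm.
Lens 2: 1/d_i2 = 1/f₂ − 1/d_o2 = 1/(13.9) − 1/(58.30) = 0.05479, so d_i2 = 18.3 cm.
The final image is real, 18.3 cm to the right of lens 2 (overall magnification ≈ 0.11).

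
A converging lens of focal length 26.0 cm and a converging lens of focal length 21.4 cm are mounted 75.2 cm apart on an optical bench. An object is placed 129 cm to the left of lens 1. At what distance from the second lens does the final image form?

Lens 1: 1/d_i1 = 1/f₁ − 1/d_o1 = 1/(26.0) − 1/(129) = 0.03071, so d_i1 = 32.56 cm.
The intermediate image is 32.56 cm to the right of lens 1, which is 75.2 − (32.56) = 42.64 cm to the left of lens 2, so d_o2 = +42.64 cm.
Lens 2: 1/d_i2 = 1/f₂ − 1/d_o2 = 1/(21.4) − 1/(42.64) = 0.02328, so d_i2 = 43.0 cm.
The final image is real, 43.0 cm to the right of lens 2 (overall magnification ≈ 0.25).

43.0 cm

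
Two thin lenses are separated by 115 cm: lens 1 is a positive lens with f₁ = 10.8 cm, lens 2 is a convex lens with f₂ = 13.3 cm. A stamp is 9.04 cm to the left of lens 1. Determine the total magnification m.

m = -0.519

Lens 1: 1/d_i1 = 1/(10.8) − 1/(9.04) = -0.01803, so d_i1 = -55.47 cm; m₁ = −d_i1/d_o1 = +6.136.
d_o2 = 115 − (-55.47) = 170.5 cm.
Lens 2: 1/d_i2 = 1/(13.3) − 1/(170.5) = 0.06932, so d_i2 = 14.43 cm; m₂ = −d_i2/d_o2 = -0.08461.
m = m₁·m₂ = (+6.136)(-0.08461) = -0.519.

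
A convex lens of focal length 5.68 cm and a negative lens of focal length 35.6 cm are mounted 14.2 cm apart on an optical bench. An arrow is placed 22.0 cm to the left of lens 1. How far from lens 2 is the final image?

5.53 cm

Lens 1: 1/d_i1 = 1/f₁ − 1/d_o1 = 1/(5.68) − 1/(22.0) = 0.1306, so d_i1 = 7.657 cm.
The intermediate image is 7.657 cm to the right of lens 1, which is 14.2 − (7.657) = 6.543 cm to the left of lens 2, so d_o2 = +6.543 cm.
Lens 2 is diverging, so f₂ = −35.6 cm.
Lens 2: 1/d_i2 = 1/f₂ − 1/d_o2 = 1/(-35.6) − 1/(6.543) = -0.1809, so d_i2 = -5.53 cm.
The final image is virtual, 5.53 cm to the left of lens 2 (overall magnification ≈ -0.29).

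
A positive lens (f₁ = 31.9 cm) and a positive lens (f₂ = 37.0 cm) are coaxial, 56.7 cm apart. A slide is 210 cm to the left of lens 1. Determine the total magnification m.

Lens 1: 1/d_i1 = 1/(31.9) − 1/(210) = 0.02659, so d_i1 = 37.61 cm; m₁ = −d_i1/d_o1 = -0.1791.
d_o2 = 56.7 − (37.61) = 19.09 cm.
Lens 2: 1/d_i2 = 1/(37.0) − 1/(19.09) = -0.02536, so d_i2 = -39.44 cm; m₂ = −d_i2/d_o2 = +2.066.
m = m₁·m₂ = (-0.1791)(+2.066) = -0.370.

m = -0.370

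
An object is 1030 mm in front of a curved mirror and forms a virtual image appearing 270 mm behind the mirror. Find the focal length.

f = -366 mm (convex)

Virtual image ⇒ d_i = −270 mm.
1/f = 1/d_o + 1/d_i = 1/(1030) + 1/(-270) = -0.002733, so f = -366 mm.
Since f is negative, the curved mirror is convex.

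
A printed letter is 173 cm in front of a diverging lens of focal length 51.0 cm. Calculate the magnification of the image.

For a diverging lens, f = -51.0 cm.
1/d_i = 1/f − 1/d_o = 1/(-51.00) − 1/(173) = -0.02539, so d_i = -39.39 cm.
m = −d_i/d_o = −(-39.39)/(173) = +0.228.
The image is virtual, upright and reduced, on the same side as the object.

m = +0.228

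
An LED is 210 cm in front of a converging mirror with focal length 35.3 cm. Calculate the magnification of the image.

1/d_i = 1/f − 1/d_o = 1/(35.30) − 1/(210) = 0.02357, so d_i = 42.43 cm.
m = −d_i/d_o = −(42.43)/(210) = -0.202.
The image is real, inverted and reduced, in front of the mirror.

m = -0.202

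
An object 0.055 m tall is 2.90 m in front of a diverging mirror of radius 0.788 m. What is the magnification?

f = R/2 = 0.788/2 = 0.3940 m; for a diverging mirror, f = -0.3940 m.
1/d_i = 1/f − 1/d_o = 1/(-0.3940) − 1/(2.90) = -2.883, so d_i = -0.3469 m.
m = −d_i/d_o = −(-0.3469)/(2.90) = +0.120.
The image is virtual, upright and reduced, behind the mirror.

m = +0.120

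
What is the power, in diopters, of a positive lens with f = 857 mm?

f = 85.7 cm = 0.857 m.
P = 1/f = 1/(0.857 m) = +1.17 D.

P = +1.17 D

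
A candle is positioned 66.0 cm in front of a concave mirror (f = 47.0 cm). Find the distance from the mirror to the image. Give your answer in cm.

Mirror equation: 1/d_i = 1/f − 1/d_o = 1/(47.00) − 1/(66.0) = 0.02128 − 0.01515 = 0.006125, so d_i = 163 cm.
The image is real, inverted and enlarged, in front of the mirror.

163 cm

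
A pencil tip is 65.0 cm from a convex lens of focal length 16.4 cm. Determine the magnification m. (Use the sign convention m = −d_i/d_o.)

1/d_i = 1/f − 1/d_o = 1/(16.40) − 1/(65.0) = 0.04559, so d_i = 21.93 cm.
m = −d_i/d_o = −(21.93)/(65.0) = -0.337.
The image is real, inverted and reduced, on the far side of the lens.

m = -0.337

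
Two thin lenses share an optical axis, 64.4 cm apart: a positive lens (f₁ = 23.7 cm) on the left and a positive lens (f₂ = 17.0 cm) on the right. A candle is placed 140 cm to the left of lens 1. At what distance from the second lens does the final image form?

32.3 cm

Lens 1: 1/d_i1 = 1/f₁ − 1/d_o1 = 1/(23.7) − 1/(140) = 0.03505, so d_i1 = 28.53 cm.
The intermediate image is 28.53 cm to the right of lens 1, which is 64.4 − (28.53) = 35.87 cm to the left of lens 2, so d_o2 = +35.87 cm.
Lens 2: 1/d_i2 = 1/f₂ − 1/d_o2 = 1/(17.0) − 1/(35.87) = 0.03095, so d_i2 = 32.3 cm.
The final image is real, 32.3 cm to the right of lens 2 (overall magnification ≈ 0.18).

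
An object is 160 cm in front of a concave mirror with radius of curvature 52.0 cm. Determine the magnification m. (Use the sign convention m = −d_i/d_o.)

f = R/2 = 52.0/2 = 26.00 cm.
1/d_i = 1/f − 1/d_o = 1/(26.00) − 1/(160) = 0.03221, so d_i = 31.04 cm.
m = −d_i/d_o = −(31.04)/(160) = -0.194.
The image is real, inverted and reduced, in front of the mirror.

m = -0.194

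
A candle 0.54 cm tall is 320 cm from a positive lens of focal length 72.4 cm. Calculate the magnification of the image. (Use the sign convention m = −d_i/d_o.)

m = -0.292

1/d_i = 1/f − 1/d_o = 1/(72.40) − 1/(320) = 0.01069, so d_i = 93.57 cm.
m = −d_i/d_o = −(93.57)/(320) = -0.292.
The image is real, inverted and reduced, on the far side of the lens.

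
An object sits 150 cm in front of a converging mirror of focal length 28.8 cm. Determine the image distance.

35.6 cm

Mirror equation: 1/q = 1/f − 1/p = 1/(28.80) − 1/(150) = 0.03472 − 0.006667 = 0.02806, so q = 35.6 cm.
The image is real, inverted and reduced, in front of the mirror.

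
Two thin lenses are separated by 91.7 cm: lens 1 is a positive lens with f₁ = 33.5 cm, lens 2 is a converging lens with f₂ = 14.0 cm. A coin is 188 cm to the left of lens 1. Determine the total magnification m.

m = +0.0822

Lens 1: 1/d_i1 = 1/(33.5) − 1/(188) = 0.02453, so d_i1 = 40.76 cm; m₁ = −d_i1/d_o1 = -0.2168.
d_o2 = 91.7 − (40.76) = 50.94 cm.
Lens 2: 1/d_i2 = 1/(14.0) − 1/(50.94) = 0.05180, so d_i2 = 19.31 cm; m₂ = −d_i2/d_o2 = -0.3790.
m = m₁·m₂ = (-0.2168)(-0.3790) = +0.0822.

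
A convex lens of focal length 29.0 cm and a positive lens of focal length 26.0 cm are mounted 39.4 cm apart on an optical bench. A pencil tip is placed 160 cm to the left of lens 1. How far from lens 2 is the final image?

4.70 cm

Lens 1: 1/d_i1 = 1/f₁ − 1/d_o1 = 1/(29.0) − 1/(160) = 0.02823, so d_i1 = 35.42 cm.
The intermediate image is 35.42 cm to the right of lens 1, which is 39.4 − (35.42) = 3.980 cm to the left of lens 2, so d_o2 = +3.980 cm.
Lens 2: 1/d_i2 = 1/f₂ − 1/d_o2 = 1/(26.0) − 1/(3.980) = -0.2128, so d_i2 = -4.70 cm.
The final image is virtual, 4.70 cm to the left of lens 2 (overall magnification ≈ -0.26).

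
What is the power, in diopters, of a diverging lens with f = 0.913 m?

P = -1.10 D

For a diverging lens, f = −0.913 m.
P = 1/f = 1/(-0.913 m) = -1.10 D.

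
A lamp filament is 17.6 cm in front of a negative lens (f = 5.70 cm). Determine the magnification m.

m = +0.245

For a negative lens, f = -5.70 cm.
1/d_i = 1/f − 1/d_o = 1/(-5.700) − 1/(17.6) = -0.2323, so d_i = -4.306 cm.
m = −d_i/d_o = −(-4.306)/(17.6) = +0.245.
The image is virtual, upright and reduced, on the same side as the object.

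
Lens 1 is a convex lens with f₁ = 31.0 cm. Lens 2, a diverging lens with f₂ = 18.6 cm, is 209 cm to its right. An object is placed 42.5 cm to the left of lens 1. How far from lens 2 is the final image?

15.5 cm

Lens 1: 1/d_i1 = 1/f₁ − 1/d_o1 = 1/(31.0) − 1/(42.5) = 0.008729, so d_i1 = 114.6 cm.
The intermediate image is 114.6 cm to the right of lens 1, which is 209 − (114.6) = 94.40 cm to the left of lens 2, so d_o2 = +94.40 cm.
Lens 2 is diverging, so f₂ = −18.6 cm.
Lens 2: 1/d_i2 = 1/f₂ − 1/d_o2 = 1/(-18.6) − 1/(94.40) = -0.06436, so d_i2 = -15.5 cm.
The final image is virtual, 15.5 cm to the left of lens 2 (overall magnification ≈ -0.44).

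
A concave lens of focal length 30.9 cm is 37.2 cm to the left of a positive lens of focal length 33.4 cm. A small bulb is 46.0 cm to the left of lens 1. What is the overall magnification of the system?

f₁ = −30.9 cm (diverging).
Lens 1: 1/d_i1 = 1/(-30.9) − 1/(46.0) = -0.05410, so d_i1 = -18.48 cm; m₁ = −d_i1/d_o1 = +0.4017.
d_o2 = 37.2 − (-18.48) = 55.68 cm.
Lens 2: 1/d_i2 = 1/(33.4) − 1/(55.68) = 0.01198, so d_i2 = 83.47 cm; m₂ = −d_i2/d_o2 = -1.499.
m = m₁·m₂ = (+0.4017)(-1.499) = -0.602.

m = -0.602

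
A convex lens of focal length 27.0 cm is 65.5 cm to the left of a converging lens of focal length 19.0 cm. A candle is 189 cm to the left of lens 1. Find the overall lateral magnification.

Lens 1: 1/d_i1 = 1/(27.0) − 1/(189) = 0.03175, so d_i1 = 31.50 cm; m₁ = −d_i1/d_o1 = -0.1667.
d_o2 = 65.5 − (31.50) = 34.00 cm.
Lens 2: 1/d_i2 = 1/(19.0) − 1/(34.00) = 0.02322, so d_i2 = 43.07 cm; m₂ = −d_i2/d_o2 = -1.267.
m = m₁·m₂ = (-0.1667)(-1.267) = +0.211.

m = +0.211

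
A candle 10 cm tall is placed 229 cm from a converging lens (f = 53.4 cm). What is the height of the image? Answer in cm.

3.04 cm

1/d_i = 1/f − 1/d_o = 1/(53.40) − 1/(229) = 0.01436, so d_i = 69.64 cm.
m = −d_i/d_o = -0.3041.
|h_i| = |m|·h_o = 0.3041 × 10 = 3.04 cm. The image is real, inverted and reduced, on the far side of the lens.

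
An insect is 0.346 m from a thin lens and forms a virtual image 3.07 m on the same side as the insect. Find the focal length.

Virtual image ⇒ d_i = −3.07 m.
1/f = 1/d_o + 1/d_i = 1/(0.346) + 1/(-3.07) = 2.564, so f = 0.390 m.
Since f is positive, the thin lens is converging.

f = 0.390 m (converging)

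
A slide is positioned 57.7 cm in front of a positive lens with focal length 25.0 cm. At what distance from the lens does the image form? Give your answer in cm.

Thin-lens equation: 1/q = 1/f − 1/p = 1/(25.00) − 1/(57.7) = 0.04000 − 0.01733 = 0.02267, so q = 44.1 cm.
The image is real, inverted and reduced, on the far side of the lens.

44.1 cm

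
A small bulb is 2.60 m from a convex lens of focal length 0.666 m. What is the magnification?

1/d_i = 1/f − 1/d_o = 1/(0.6660) − 1/(2.60) = 1.117, so d_i = 0.8953 m.
m = −d_i/d_o = −(0.8953)/(2.60) = -0.344.
The image is real, inverted and reduced, on the far side of the lens.

m = -0.344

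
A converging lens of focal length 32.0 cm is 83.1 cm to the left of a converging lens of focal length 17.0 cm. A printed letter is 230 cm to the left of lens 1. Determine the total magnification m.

m = +0.0950

Lens 1: 1/d_i1 = 1/(32.0) − 1/(230) = 0.02690, so d_i1 = 37.17 cm; m₁ = −d_i1/d_o1 = -0.1616.
d_o2 = 83.1 − (37.17) = 45.93 cm.
Lens 2: 1/d_i2 = 1/(17.0) − 1/(45.93) = 0.03705, so d_i2 = 26.99 cm; m₂ = −d_i2/d_o2 = -0.5876.
m = m₁·m₂ = (-0.1616)(-0.5876) = +0.0950.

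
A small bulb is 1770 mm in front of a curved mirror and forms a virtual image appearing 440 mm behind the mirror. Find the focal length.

Virtual image ⇒ d_i = −440 mm.
1/f = 1/d_o + 1/d_i = 1/(1770) + 1/(-440) = -0.001708, so f = -586 mm.
Since f is negative, the curved mirror is convex.

f = -586 mm (convex)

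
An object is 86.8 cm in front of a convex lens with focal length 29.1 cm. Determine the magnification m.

m = -0.504

1/d_i = 1/f − 1/d_o = 1/(29.10) − 1/(86.8) = 0.02284, so d_i = 43.78 cm.
m = −d_i/d_o = −(43.78)/(86.8) = -0.504.
The image is real, inverted and reduced, on the far side of the lens.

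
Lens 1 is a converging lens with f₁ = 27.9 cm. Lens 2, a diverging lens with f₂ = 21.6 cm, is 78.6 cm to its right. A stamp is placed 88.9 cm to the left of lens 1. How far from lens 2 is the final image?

13.8 cm

Lens 1: 1/d_i1 = 1/f₁ − 1/d_o1 = 1/(27.9) − 1/(88.9) = 0.02459, so d_i1 = 40.66 cm.
The intermediate image is 40.66 cm to the right of lens 1, which is 78.6 − (40.66) = 37.94 cm to the left of lens 2, so d_o2 = +37.94 cm.
Lens 2 is diverging, so f₂ = −21.6 cm.
Lens 2: 1/d_i2 = 1/f₂ − 1/d_o2 = 1/(-21.6) − 1/(37.94) = -0.07265, so d_i2 = -13.8 cm.
The final image is virtual, 13.8 cm to the left of lens 2 (overall magnification ≈ -0.17).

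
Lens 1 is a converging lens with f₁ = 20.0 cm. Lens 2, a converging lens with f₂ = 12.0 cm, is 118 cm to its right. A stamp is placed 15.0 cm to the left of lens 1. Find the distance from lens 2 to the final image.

12.9 cm

Lens 1: 1/d_i1 = 1/f₁ − 1/d_o1 = 1/(20.0) − 1/(15.0) = -0.01667, so d_i1 = -60.00 cm.
The intermediate image is 60.00 cm to the left of lens 1 (virtual), which is 118 − (-60.00) = 178.0 cm to the left of lens 2, so d_o2 = +178.0 cm.
Lens 2: 1/d_i2 = 1/f₂ − 1/d_o2 = 1/(12.0) − 1/(178.0) = 0.07772, so d_i2 = 12.9 cm.
The final image is real, 12.9 cm to the right of lens 2 (overall magnification ≈ -0.29).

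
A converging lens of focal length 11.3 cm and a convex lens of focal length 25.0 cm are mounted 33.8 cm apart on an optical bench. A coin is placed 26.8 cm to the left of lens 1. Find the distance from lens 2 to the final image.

33.2 cm

Lens 1: 1/d_i1 = 1/f₁ − 1/d_o1 = 1/(11.3) − 1/(26.8) = 0.05118, so d_i1 = 19.54 cm.
The intermediate image is 19.54 cm to the right of lens 1, which is 33.8 − (19.54) = 14.26 cm to the left of lens 2, so d_o2 = +14.26 cm.
Lens 2: 1/d_i2 = 1/f₂ − 1/d_o2 = 1/(25.0) − 1/(14.26) = -0.03013, so d_i2 = -33.2 cm.
The final image is virtual, 33.2 cm to the left of lens 2 (overall magnification ≈ -1.7).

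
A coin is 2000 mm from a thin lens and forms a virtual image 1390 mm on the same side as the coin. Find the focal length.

Virtual image ⇒ d_i = −1390 mm.
1/f = 1/d_o + 1/d_i = 1/(2000) + 1/(-1390) = -0.0002194, so f = -4560 mm.
Since f is negative, the thin lens is diverging.

f = -4560 mm (diverging)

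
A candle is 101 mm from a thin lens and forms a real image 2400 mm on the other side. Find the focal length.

Real image ⇒ d_i = +2400 mm.
1/f = 1/d_o + 1/d_i = 1/(101) + 1/(2400) = 0.01032, so f = 96.9 mm.
Since f is positive, the thin lens is converging.

f = 96.9 mm (converging)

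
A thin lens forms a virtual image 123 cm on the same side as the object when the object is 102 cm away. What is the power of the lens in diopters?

Virtual image ⇒ d_i = −123 cm.
1/f = 1/d_o + 1/d_i = 1/(102) + 1/(-123) = 0.001674 cm⁻¹.
f = 597.4 cm = 5.974 m, so P = 1/f = +0.167 D.

P = +0.167 D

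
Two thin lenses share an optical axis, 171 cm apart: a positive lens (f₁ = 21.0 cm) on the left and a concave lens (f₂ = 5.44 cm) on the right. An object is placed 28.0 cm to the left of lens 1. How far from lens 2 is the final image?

5.12 cm

Lens 1: 1/d_i1 = 1/f₁ − 1/d_o1 = 1/(21.0) − 1/(28.0) = 0.01190, so d_i1 = 84.00 cm.
The intermediate image is 84.00 cm to the right of lens 1, which is 171 − (84.00) = 87.00 cm to the left of lens 2, so d_o2 = +87.00 cm.
Lens 2 is diverging, so f₂ = −5.44 cm.
Lens 2: 1/d_i2 = 1/f₂ − 1/d_o2 = 1/(-5.44) − 1/(87.00) = -0.1953, so d_i2 = -5.12 cm.
The final image is virtual, 5.12 cm to the left of lens 2 (overall magnification ≈ -0.18).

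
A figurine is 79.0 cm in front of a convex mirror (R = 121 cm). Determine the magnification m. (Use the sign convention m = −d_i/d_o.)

m = +0.434

f = R/2 = 121/2 = 60.50 cm; for a convex mirror, f = -60.50 cm.
1/d_i = 1/f − 1/d_o = 1/(-60.50) − 1/(79.0) = -0.02919, so d_i = -34.26 cm.
m = −d_i/d_o = −(-34.26)/(79.0) = +0.434.
The image is virtual, upright and reduced, behind the mirror.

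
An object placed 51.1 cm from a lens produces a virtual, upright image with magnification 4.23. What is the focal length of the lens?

m = −d_i/d_o ⇒ d_i = −m·d_o = −(+4.23)·(51.1) = -216.2 cm.
1/f = 1/d_o + 1/d_i = 1/(51.1) + 1/(-216.2) = 0.01494, so f = 66.9 cm.
Since f is positive, the lens is converging.

f = 66.9 cm (converging)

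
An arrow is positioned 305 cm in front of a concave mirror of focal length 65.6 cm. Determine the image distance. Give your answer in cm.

83.6 cm

Mirror equation: 1/q = 1/f − 1/p = 1/(65.60) − 1/(305) = 0.01524 − 0.003279 = 0.01197, so q = 83.6 cm.
The image is real, inverted and reduced, in front of the mirror.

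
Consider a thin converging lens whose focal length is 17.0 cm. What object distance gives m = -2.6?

m = −d_i/d_o ⇒ d_i = −m·d_o.
1/f = 1/d_o + 1/d_i = 1/d_o − 1/(m·d_o) = (1 − 1/m)/d_o, so d_o = f(1 − 1/m) = (17.00)(1 − 1/(-2.6)) = 23.5 cm.

23.5 cm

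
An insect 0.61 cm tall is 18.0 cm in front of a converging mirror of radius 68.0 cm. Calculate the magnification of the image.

m = +2.12

f = R/2 = 68.0/2 = 34.00 cm.
1/d_i = 1/f − 1/d_o = 1/(34.00) − 1/(18.0) = -0.02614, so d_i = -38.25 cm.
m = −d_i/d_o = −(-38.25)/(18.0) = +2.12.
The image is virtual, upright and enlarged, behind the mirror.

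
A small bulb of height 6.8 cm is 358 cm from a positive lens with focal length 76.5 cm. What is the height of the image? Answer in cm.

1.85 cm

1/d_i = 1/f − 1/d_o = 1/(76.50) − 1/(358) = 0.01028, so d_i = 97.29 cm.
m = −d_i/d_o = -0.2718.
|h_i| = |m|·h_o = 0.2718 × 6.8 = 1.85 cm. The image is real, inverted and reduced, on the far side of the lens.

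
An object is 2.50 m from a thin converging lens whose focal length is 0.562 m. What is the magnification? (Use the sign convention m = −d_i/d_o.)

m = -0.290

1/d_i = 1/f − 1/d_o = 1/(0.5620) − 1/(2.50) = 1.379, so d_i = 0.7250 m.
m = −d_i/d_o = −(0.7250)/(2.50) = -0.290.
The image is real, inverted and reduced, on the far side of the lens.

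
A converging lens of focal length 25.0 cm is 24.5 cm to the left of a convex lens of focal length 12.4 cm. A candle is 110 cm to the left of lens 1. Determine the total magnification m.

Lens 1: 1/d_i1 = 1/(25.0) − 1/(110) = 0.03091, so d_i1 = 32.35 cm; m₁ = −d_i1/d_o1 = -0.2941.
d_o2 = 24.5 − (32.35) = -7.850 cm (virtual object).
Lens 2: 1/d_i2 = 1/(12.4) − 1/(-7.850) = 0.2080, so d_i2 = 4.807 cm; m₂ = −d_i2/d_o2 = +0.6123.
m = m₁·m₂ = (-0.2941)(+0.6123) = -0.180.

m = -0.180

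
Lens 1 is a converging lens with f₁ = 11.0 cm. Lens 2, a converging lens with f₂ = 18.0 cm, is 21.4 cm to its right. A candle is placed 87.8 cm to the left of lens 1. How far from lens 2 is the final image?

Lens 1: 1/d_i1 = 1/f₁ − 1/d_o1 = 1/(11.0) − 1/(87.8) = 0.07952, so d_i1 = 12.58 cm.
The intermediate image is 12.58 cm to the right of lens 1, which is 21.4 − (12.58) = 8.820 cm to the left of lens 2, so d_o2 = +8.820 cm.
Lens 2: 1/d_i2 = 1/f₂ − 1/d_o2 = 1/(18.0) − 1/(8.820) = -0.05782, so d_i2 = -17.3 cm.
The final image is virtual, 17.3 cm to the left of lens 2 (overall magnification ≈ -0.28).

17.3 cm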